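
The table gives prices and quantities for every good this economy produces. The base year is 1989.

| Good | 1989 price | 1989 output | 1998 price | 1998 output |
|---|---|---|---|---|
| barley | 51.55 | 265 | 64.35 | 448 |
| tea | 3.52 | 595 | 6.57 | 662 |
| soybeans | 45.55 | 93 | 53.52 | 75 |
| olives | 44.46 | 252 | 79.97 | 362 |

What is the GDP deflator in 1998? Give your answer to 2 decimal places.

147.19

Nominal GDP 1998 = 64.35·448 + 6.57·662 + 53.52·75 + 79.97·362 = 66141.28.
Real GDP 1998 (at 1989 prices) = 51.55·448 + 3.52·662 + 45.55·75 + 44.46·362 = 44935.41.
Deflator = Nominal/Real × 100 = 66141.28/44935.41 × 100 = 147.192.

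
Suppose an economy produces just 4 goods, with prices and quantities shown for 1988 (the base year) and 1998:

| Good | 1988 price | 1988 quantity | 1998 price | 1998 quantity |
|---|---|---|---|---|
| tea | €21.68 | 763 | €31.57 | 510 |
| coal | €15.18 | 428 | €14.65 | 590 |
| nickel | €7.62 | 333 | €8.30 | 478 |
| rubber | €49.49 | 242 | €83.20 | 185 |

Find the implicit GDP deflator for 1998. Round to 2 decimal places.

Nominal GDP 1998 = 31.57·510 + 14.65·590 + 8.30·478 + 83.20·185 = 44103.60.
Real GDP 1998 (at 1988 prices) = 21.68·510 + 15.18·590 + 7.62·478 + 49.49·185 = 32811.01.
Deflator = Nominal/Real × 100 = 44103.60/32811.01 × 100 = 134.417.

134.42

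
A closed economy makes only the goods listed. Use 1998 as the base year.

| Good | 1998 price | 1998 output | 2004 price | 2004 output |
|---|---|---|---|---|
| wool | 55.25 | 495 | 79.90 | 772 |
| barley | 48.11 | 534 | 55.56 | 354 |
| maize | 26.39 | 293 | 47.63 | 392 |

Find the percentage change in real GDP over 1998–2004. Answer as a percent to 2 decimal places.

Real GDP 1998 = Nominal GDP 1998 = 55.25·495 + 48.11·534 + 26.39·293 = 60771.76.
Real GDP 2004 (at 1998 prices) = 55.25·772 + 48.11·354 + 26.39·392 = 70028.82.
Real growth = 70028.82/60771.76 − 1 = 0.1523.

15.23%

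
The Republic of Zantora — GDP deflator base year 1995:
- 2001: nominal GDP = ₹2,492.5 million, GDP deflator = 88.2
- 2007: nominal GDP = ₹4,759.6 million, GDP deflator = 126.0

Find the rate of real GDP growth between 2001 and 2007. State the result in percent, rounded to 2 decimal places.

Deflate each year: 2001 → 2492.5/0.882 = 2825.96; 2007 → 4759.6/1.260 = 3777.46.
So real GDP changed by 3777.46/2825.96 − 1 = 0.3367, i.e. 33.67%.

33.67%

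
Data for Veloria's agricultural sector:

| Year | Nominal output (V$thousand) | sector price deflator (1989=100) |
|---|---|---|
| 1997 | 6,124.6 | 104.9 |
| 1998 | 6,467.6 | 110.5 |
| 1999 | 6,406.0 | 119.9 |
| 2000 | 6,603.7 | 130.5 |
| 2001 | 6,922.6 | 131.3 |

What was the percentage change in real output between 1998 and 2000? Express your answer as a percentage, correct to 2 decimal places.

-13.54%

Real output 1998 = 6467.6/1.105 = 5853.03.
Real output 2000 = 6603.7/1.305 = 5060.31.
Change = 5060.31/5853.03 − 1 = -0.1354.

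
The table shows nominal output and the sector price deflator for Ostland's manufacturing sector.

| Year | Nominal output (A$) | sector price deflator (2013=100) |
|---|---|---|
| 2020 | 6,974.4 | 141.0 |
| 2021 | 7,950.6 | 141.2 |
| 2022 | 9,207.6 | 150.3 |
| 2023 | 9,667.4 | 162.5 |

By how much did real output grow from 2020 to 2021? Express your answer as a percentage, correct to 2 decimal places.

13.84%

Real output 2020 = 6974.4/1.410 = 4946.38.
Real output 2021 = 7950.6/1.412 = 5630.74.
Change = 5630.74/4946.38 − 1 = 0.1384.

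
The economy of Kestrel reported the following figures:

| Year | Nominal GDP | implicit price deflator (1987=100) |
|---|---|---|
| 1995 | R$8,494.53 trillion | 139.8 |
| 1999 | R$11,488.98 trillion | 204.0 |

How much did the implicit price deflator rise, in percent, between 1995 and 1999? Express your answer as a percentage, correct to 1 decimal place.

Price-level change = 204.0 / 139.8 − 1 = 0.4592.

45.9%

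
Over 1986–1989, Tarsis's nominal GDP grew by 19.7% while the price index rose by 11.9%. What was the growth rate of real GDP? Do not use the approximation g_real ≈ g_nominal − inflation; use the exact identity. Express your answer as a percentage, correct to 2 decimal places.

6.97%

(1 + g_nom) = (1 + g_real)(1 + π), so g_real = 1.1970 / 1.1190 − 1 = 0.06971.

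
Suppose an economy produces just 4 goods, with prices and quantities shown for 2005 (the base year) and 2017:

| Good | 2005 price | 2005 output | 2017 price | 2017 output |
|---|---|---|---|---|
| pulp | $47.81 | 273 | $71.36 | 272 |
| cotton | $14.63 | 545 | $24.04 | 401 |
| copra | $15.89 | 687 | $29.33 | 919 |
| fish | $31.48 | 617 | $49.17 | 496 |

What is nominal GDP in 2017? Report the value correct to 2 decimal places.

$80392.55

Nominal GDP 2017 = Σ (p_2017 × q_2017) = 71.36·272 + 24.04·401 + 29.33·919 + 49.17·496 = 80392.55.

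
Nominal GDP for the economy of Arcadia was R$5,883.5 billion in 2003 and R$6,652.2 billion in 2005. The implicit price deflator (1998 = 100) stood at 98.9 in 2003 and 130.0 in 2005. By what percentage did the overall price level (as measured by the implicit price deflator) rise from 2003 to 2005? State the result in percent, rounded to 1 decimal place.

31.4%

Price-level change = 130.0 / 98.9 − 1 = 0.3145.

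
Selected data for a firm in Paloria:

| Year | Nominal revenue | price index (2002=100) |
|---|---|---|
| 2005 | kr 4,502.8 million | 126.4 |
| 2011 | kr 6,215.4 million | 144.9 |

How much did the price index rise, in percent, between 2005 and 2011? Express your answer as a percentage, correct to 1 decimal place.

14.6%

Price-level change = 144.9 / 126.4 − 1 = 0.1464.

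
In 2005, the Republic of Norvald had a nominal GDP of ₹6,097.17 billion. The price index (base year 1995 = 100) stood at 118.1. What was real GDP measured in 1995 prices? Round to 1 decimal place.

₹5,162.7 billion

Real GDP = Nominal / (price index/100) = 6097.17 / 1.181 = 5162.72.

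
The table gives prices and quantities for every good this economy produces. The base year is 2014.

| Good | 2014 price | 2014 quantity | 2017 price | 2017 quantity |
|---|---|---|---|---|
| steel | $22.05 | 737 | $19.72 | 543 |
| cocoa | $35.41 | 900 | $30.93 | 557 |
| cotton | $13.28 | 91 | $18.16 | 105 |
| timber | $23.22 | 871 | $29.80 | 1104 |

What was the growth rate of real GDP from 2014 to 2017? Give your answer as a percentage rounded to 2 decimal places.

-15.57%

Real GDP 2014 = Nominal GDP 2014 = 22.05·737 + 35.41·900 + 13.28·91 + 23.22·871 = 69552.95.
Real GDP 2017 (at 2014 prices) = 22.05·543 + 35.41·557 + 13.28·105 + 23.22·1104 = 58725.80.
Real growth = 58725.80/69552.95 − 1 = -0.1557.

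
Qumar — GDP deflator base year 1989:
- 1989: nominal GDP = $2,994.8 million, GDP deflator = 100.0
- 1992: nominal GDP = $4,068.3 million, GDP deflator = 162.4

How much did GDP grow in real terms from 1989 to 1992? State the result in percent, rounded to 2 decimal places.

Real GDP 1989 = 2994.8 / 1.000 = 2994.80.
Real GDP 1992 = 4068.3 / 1.624 = 2505.11.
Real growth = 2505.11 / 2994.80 − 1 = -0.1635.

-16.35%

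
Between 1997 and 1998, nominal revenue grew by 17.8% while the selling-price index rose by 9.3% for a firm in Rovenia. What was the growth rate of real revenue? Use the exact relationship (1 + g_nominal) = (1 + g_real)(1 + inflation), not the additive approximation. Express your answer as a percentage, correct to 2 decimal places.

(1 + g_nom) = (1 + g_real)(1 + π), so g_real = 1.1780 / 1.0930 − 1 = 0.07777.

7.78%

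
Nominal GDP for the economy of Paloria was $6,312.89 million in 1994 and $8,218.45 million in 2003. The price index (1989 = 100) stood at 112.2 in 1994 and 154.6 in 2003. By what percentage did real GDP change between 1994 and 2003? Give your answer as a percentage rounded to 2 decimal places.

-5.52%

Deflate each year: 1994 → 6312.89/1.122 = 5626.46; 2003 → 8218.45/1.546 = 5315.94.
So real GDP changed by 5315.94/5626.46 − 1 = -0.0552, i.e. -5.52%.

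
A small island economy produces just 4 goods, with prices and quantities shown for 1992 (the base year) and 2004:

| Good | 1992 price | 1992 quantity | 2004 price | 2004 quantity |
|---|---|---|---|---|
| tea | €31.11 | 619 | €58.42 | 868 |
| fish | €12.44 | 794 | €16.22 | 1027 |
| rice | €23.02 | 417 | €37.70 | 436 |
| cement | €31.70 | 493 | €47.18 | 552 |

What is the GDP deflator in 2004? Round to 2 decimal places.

163.18

Nominal GDP 2004 = 58.42·868 + 16.22·1027 + 37.70·436 + 47.18·552 = 109847.06.
Real GDP 2004 (at 1992 prices) = 31.11·868 + 12.44·1027 + 23.02·436 + 31.70·552 = 67314.48.
Deflator = Nominal/Real × 100 = 109847.06/67314.48 × 100 = 163.185.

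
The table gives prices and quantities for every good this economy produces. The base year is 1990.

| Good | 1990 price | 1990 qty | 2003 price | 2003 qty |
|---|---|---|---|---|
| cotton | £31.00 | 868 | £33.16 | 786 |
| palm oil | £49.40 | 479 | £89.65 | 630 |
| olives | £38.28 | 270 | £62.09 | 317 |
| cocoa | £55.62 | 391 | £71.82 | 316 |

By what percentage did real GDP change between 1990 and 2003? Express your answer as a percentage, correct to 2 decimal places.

3.08%

Real GDP 1990 = Nominal GDP 1990 = 31.00·868 + 49.40·479 + 38.28·270 + 55.62·391 = 82653.62.
Real GDP 2003 (at 1990 prices) = 31.00·786 + 49.40·630 + 38.28·317 + 55.62·316 = 85198.68.
Real growth = 85198.68/82653.62 − 1 = 0.0308.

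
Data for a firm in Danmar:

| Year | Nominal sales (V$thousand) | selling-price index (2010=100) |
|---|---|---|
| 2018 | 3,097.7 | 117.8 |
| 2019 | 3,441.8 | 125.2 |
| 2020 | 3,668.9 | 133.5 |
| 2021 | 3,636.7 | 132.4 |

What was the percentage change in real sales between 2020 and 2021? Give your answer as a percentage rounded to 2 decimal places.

Real sales 2020 = 3668.9/1.335 = 2748.24.
Real sales 2021 = 3636.7/1.324 = 2746.75.
Change = 2746.75/2748.24 − 1 = -0.0005.

-0.05%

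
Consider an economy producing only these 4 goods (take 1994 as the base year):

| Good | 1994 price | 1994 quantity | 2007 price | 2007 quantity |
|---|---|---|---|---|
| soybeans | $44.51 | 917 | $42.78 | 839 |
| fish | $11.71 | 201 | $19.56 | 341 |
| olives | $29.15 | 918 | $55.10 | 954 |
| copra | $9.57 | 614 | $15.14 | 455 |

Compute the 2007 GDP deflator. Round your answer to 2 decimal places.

Nominal GDP 2007 = 42.78·839 + 19.56·341 + 55.10·954 + 15.14·455 = 102016.48.
Real GDP 2007 (at 1994 prices) = 44.51·839 + 11.71·341 + 29.15·954 + 9.57·455 = 73500.45.
Deflator = Nominal/Real × 100 = 102016.48/73500.45 × 100 = 138.797.

138.80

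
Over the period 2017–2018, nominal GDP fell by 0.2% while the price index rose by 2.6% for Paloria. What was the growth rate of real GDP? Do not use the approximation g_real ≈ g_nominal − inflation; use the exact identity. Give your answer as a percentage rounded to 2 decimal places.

-2.73%

(1 + g_nom) = (1 + g_real)(1 + π), so g_real = 0.9980 / 1.0260 − 1 = -0.02729.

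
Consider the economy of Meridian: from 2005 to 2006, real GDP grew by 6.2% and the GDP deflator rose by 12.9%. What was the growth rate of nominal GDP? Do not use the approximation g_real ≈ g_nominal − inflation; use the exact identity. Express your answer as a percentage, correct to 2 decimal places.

(1 + g_nom) = (1 + g_real)(1 + π) = 1.0620 × 1.1290 = 1.19900.

19.90%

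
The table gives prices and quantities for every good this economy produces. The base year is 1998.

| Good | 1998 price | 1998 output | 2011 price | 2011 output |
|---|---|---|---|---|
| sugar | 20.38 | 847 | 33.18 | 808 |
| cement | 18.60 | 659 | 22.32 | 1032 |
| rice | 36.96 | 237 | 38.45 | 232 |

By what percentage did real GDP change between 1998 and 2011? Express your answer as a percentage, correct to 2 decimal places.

15.57%

Real GDP 1998 = Nominal GDP 1998 = 20.38·847 + 18.60·659 + 36.96·237 = 38278.78.
Real GDP 2011 (at 1998 prices) = 20.38·808 + 18.60·1032 + 36.96·232 = 44236.96.
Real growth = 44236.96/38278.78 − 1 = 0.1557.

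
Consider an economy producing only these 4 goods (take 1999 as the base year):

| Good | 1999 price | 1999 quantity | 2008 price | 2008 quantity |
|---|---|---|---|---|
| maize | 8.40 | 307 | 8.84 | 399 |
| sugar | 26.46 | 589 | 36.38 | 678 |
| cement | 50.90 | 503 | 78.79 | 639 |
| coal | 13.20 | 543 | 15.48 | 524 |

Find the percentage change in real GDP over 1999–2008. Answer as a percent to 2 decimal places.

19.24%

Real GDP 1999 = Nominal GDP 1999 = 8.40·307 + 26.46·589 + 50.90·503 + 13.20·543 = 50934.04.
Real GDP 2008 (at 1999 prices) = 8.40·399 + 26.46·678 + 50.90·639 + 13.20·524 = 60733.38.
Real growth = 60733.38/50934.04 − 1 = 0.1924.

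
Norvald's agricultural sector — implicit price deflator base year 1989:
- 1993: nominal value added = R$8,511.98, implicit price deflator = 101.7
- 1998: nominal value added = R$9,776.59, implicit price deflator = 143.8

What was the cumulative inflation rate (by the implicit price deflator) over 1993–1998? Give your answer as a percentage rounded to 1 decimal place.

Price-level change = 143.8 / 101.7 − 1 = 0.4140.

41.4%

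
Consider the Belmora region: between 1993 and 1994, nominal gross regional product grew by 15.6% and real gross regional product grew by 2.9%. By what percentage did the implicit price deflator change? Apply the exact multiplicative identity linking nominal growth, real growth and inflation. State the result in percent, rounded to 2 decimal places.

12.34%

(1 + g_nom) = (1 + g_real)(1 + π), so π = 1.1560 / 1.0290 − 1 = 0.12342.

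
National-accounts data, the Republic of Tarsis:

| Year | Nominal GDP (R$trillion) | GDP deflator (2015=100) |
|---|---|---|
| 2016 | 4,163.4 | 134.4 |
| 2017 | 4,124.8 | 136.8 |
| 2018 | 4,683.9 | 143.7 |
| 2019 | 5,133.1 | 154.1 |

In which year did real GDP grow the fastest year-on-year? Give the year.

2017: real = 4124.8/1.368 = 3015.20; growth vs 2016 (3097.77) = -2.67%.
2018: real = 4683.9/1.437 = 3259.50; growth vs 2017 (3015.20) = 8.10%.
2019: real = 5133.1/1.541 = 3331.02; growth vs 2018 (3259.50) = 2.19%.

2018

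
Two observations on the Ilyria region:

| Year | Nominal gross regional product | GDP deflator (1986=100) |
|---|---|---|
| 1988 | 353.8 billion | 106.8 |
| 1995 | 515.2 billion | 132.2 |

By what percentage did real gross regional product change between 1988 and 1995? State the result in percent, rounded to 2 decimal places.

Deflate each year: 1988 → 353.8/1.068 = 331.27; 1995 → 515.2/1.322 = 389.71.
So real gross regional product changed by 389.71/331.27 − 1 = 0.1764, i.e. 17.64%.

17.64%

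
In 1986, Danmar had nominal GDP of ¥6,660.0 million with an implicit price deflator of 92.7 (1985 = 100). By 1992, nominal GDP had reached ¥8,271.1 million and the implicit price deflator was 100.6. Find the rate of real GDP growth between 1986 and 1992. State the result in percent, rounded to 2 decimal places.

14.44%

Real GDP 1986 = 6660.0 / 0.927 = 7184.47.
Real GDP 1992 = 8271.1 / 1.006 = 8221.77.
Real growth = 8221.77 / 7184.47 − 1 = 0.1444.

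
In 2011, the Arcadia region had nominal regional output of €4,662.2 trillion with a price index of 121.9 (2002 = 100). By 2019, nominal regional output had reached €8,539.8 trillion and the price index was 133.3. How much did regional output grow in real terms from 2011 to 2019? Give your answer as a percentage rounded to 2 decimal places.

Real regional output 2011 = 4662.2 / 1.219 = 3824.61.
Real regional output 2019 = 8539.8 / 1.333 = 6406.45.
Real growth = 6406.45 / 3824.61 − 1 = 0.6751.

67.51%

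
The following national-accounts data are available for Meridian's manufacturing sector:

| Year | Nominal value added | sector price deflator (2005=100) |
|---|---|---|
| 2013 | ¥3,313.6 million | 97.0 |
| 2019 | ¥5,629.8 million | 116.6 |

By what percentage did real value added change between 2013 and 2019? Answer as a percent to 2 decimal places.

Real value added 2013 = 3313.6 / 0.970 = 3416.08.
Real value added 2019 = 5629.8 / 1.166 = 4828.30.
Real growth = 4828.30 / 3416.08 − 1 = 0.4134.

41.34%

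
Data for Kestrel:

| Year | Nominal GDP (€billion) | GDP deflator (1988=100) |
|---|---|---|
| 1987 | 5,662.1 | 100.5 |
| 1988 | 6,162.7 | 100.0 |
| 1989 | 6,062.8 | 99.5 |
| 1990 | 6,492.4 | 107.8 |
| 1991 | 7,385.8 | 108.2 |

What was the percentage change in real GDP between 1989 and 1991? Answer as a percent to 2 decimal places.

Real GDP 1989 = 6062.8/0.995 = 6093.27.
Real GDP 1991 = 7385.8/1.082 = 6826.06.
Change = 6826.06/6093.27 − 1 = 0.1203.

12.03%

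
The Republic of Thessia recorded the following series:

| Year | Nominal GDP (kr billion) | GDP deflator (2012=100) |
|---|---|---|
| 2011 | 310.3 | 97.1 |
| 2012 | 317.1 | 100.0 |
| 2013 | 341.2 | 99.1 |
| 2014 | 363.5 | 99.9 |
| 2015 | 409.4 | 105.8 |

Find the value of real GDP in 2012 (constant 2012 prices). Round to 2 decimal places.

Real GDP 2012 = 317.1 / 1.000 = 317.10.

kr 317.10 billion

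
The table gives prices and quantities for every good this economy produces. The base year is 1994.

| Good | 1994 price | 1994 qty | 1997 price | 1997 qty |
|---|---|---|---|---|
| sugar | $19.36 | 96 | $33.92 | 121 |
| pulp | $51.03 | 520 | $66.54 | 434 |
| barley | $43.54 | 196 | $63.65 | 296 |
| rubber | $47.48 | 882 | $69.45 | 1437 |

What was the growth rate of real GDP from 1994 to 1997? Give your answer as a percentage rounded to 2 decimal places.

34.01%

Real GDP 1994 = Nominal GDP 1994 = 19.36·96 + 51.03·520 + 43.54·196 + 47.48·882 = 78805.36.
Real GDP 1997 (at 1994 prices) = 19.36·121 + 51.03·434 + 43.54·296 + 47.48·1437 = 105606.18.
Real growth = 105606.18/78805.36 − 1 = 0.3401.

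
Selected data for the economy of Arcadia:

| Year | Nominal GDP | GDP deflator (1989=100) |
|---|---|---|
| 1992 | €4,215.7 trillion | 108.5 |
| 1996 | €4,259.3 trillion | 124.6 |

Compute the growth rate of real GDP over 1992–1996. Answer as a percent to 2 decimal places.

Deflate each year: 1992 → 4215.7/1.085 = 3885.44; 1996 → 4259.3/1.246 = 3418.38.
So real GDP changed by 3418.38/3885.44 − 1 = -0.1202, i.e. -12.02%.

-12.02%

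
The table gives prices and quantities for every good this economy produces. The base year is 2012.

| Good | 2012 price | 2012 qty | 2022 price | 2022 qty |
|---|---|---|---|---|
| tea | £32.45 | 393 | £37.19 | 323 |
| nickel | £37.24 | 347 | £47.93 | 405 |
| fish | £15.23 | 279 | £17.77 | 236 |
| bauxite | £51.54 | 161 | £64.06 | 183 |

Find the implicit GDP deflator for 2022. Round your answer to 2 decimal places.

122.68

Nominal GDP 2022 = 37.19·323 + 47.93·405 + 17.77·236 + 64.06·183 = 47340.72.
Real GDP 2022 (at 2012 prices) = 32.45·323 + 37.24·405 + 15.23·236 + 51.54·183 = 38589.65.
Deflator = Nominal/Real × 100 = 47340.72/38589.65 × 100 = 122.677.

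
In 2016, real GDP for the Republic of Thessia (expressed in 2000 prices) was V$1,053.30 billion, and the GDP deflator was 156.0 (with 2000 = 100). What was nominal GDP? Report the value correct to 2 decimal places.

Nominal GDP = Real × (GDP deflator/100) = 1053.30 × 1.560 = 1643.15.

V$1,643.15 billion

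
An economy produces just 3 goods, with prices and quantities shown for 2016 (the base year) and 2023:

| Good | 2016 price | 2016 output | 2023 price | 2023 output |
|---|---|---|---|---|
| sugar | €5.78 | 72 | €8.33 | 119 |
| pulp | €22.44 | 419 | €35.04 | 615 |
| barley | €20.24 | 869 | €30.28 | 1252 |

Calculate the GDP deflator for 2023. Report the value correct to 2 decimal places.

Nominal GDP 2023 = 8.33·119 + 35.04·615 + 30.28·1252 = 60451.43.
Real GDP 2023 (at 2016 prices) = 5.78·119 + 22.44·615 + 20.24·1252 = 39828.90.
Deflator = Nominal/Real × 100 = 60451.43/39828.90 × 100 = 151.778.

151.78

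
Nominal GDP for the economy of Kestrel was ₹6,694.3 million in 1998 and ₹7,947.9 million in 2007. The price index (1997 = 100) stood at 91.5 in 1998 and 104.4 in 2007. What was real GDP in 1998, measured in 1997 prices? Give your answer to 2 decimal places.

₹7,316.17 million

Real GDP = Nominal / (price index/100) = 6694.3 / 0.915 = 7316.17.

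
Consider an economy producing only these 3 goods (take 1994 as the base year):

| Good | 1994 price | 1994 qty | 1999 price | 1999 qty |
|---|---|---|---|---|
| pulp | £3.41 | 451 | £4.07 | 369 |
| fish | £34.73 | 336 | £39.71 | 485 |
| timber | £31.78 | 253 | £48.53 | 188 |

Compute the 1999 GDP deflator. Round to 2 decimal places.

Nominal GDP 1999 = 4.07·369 + 39.71·485 + 48.53·188 = 29884.82.
Real GDP 1999 (at 1994 prices) = 3.41·369 + 34.73·485 + 31.78·188 = 24076.98.
Deflator = Nominal/Real × 100 = 29884.82/24076.98 × 100 = 124.122.

124.12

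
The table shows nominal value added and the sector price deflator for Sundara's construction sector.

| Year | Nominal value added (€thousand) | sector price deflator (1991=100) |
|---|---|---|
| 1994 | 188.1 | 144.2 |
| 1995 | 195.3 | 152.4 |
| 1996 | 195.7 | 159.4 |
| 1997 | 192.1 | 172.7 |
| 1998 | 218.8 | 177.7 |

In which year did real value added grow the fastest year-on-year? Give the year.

1995: real = 195.3/1.524 = 128.15; growth vs 1994 (130.44) = -1.76%.
1996: real = 195.7/1.594 = 122.77; growth vs 1995 (128.15) = -4.20%.
1997: real = 192.1/1.727 = 111.23; growth vs 1996 (122.77) = -9.40%.
1998: real = 218.8/1.777 = 123.13; growth vs 1997 (111.23) = 10.70%.

1998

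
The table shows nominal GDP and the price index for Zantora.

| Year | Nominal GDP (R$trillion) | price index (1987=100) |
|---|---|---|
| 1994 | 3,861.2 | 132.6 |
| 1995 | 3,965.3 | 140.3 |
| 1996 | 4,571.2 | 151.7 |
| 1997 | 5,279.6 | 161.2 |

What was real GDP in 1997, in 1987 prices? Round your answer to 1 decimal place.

Real GDP 1997 = 5279.6 / 1.612 = 3275.19.

R$3,275.2 trillion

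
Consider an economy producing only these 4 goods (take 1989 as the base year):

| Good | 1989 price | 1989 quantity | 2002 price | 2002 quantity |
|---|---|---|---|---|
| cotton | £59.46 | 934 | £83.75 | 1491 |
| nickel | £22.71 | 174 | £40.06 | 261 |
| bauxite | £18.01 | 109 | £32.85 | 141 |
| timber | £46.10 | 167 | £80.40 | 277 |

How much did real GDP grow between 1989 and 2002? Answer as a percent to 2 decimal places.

58.92%

Real GDP 1989 = Nominal GDP 1989 = 59.46·934 + 22.71·174 + 18.01·109 + 46.10·167 = 69148.97.
Real GDP 2002 (at 1989 prices) = 59.46·1491 + 22.71·261 + 18.01·141 + 46.10·277 = 109891.28.
Real growth = 109891.28/69148.97 − 1 = 0.5892.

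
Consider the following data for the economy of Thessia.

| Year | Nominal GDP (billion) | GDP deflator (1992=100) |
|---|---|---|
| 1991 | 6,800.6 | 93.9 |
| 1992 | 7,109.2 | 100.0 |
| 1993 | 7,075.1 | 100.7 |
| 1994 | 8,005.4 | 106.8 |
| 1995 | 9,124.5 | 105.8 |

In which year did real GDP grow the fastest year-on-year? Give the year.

1992: real = 7109.2/1.000 = 7109.20; growth vs 1991 (7242.39) = -1.84%.
1993: real = 7075.1/1.007 = 7025.92; growth vs 1992 (7109.20) = -1.17%.
1994: real = 8005.4/1.068 = 7495.69; growth vs 1993 (7025.92) = 6.69%.
1995: real = 9124.5/1.058 = 8624.29; growth vs 1994 (7495.69) = 15.06%.

1995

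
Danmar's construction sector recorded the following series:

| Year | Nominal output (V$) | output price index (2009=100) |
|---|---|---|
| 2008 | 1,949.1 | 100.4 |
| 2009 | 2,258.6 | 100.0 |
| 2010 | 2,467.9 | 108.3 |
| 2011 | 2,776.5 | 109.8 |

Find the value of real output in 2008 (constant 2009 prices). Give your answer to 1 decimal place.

V$1,941.3

Real output 2008 = 1949.1 / 1.004 = 1941.33.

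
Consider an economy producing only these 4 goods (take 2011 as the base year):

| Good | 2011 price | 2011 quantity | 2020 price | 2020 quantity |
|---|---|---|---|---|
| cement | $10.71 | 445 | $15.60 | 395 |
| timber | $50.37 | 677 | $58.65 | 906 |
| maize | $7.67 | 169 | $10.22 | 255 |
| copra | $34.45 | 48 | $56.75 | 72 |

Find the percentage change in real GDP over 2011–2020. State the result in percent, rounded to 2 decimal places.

29.86%

Real GDP 2011 = Nominal GDP 2011 = 10.71·445 + 50.37·677 + 7.67·169 + 34.45·48 = 41816.27.
Real GDP 2020 (at 2011 prices) = 10.71·395 + 50.37·906 + 7.67·255 + 34.45·72 = 54301.92.
Real growth = 54301.92/41816.27 − 1 = 0.2986.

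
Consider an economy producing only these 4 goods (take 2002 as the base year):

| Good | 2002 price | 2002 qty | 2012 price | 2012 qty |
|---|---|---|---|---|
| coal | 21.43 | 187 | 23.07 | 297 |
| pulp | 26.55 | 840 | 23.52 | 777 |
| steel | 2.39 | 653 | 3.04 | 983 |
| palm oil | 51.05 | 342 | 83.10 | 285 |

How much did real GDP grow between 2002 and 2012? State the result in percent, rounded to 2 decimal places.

-3.17%

Real GDP 2002 = Nominal GDP 2002 = 21.43·187 + 26.55·840 + 2.39·653 + 51.05·342 = 45329.18.
Real GDP 2012 (at 2002 prices) = 21.43·297 + 26.55·777 + 2.39·983 + 51.05·285 = 43892.68.
Real growth = 43892.68/45329.18 − 1 = -0.0317.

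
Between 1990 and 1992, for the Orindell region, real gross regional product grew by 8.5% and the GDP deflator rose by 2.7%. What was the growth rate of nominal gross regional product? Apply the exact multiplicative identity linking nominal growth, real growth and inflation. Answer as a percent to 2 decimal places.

(1 + g_nom) = (1 + g_real)(1 + π) = 1.0850 × 1.0270 = 1.11430.

11.43%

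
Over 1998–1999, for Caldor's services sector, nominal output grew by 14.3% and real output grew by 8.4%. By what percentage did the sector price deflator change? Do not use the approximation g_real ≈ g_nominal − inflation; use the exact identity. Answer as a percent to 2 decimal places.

5.44%

(1 + g_nom) = (1 + g_real)(1 + π), so π = 1.1430 / 1.0840 − 1 = 0.05443.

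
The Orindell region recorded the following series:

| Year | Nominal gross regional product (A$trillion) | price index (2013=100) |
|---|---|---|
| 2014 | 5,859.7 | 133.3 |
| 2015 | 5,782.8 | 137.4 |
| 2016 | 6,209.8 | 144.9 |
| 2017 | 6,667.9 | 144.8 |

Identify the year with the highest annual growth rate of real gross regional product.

2015: real = 5782.8/1.374 = 4208.73; growth vs 2014 (4395.87) = -4.26%.
2016: real = 6209.8/1.449 = 4285.58; growth vs 2015 (4208.73) = 1.83%.
2017: real = 6667.9/1.448 = 4604.90; growth vs 2016 (4285.58) = 7.45%.

2017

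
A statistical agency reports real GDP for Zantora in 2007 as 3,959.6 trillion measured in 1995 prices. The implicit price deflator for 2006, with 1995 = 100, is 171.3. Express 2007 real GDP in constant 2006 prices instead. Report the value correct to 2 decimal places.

Real GDP in 2006 prices = Real GDP in 1995 prices × (P_2006/P_1995) = 3959.6 × 1.713 = 6782.79.

6,782.79 trillion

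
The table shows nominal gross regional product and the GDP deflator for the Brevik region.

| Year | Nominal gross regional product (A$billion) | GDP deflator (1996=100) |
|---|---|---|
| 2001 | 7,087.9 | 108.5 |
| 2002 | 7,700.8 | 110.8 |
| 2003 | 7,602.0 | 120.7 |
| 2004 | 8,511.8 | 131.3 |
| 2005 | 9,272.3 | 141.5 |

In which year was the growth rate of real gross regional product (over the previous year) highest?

2002

2002: real = 7700.8/1.108 = 6950.18; growth vs 2001 (6532.63) = 6.39%.
2003: real = 7602.0/1.207 = 6298.26; growth vs 2002 (6950.18) = -9.38%.
2004: real = 8511.8/1.313 = 6482.71; growth vs 2003 (6298.26) = 2.93%.
2005: real = 9272.3/1.415 = 6552.86; growth vs 2004 (6482.71) = 1.08%.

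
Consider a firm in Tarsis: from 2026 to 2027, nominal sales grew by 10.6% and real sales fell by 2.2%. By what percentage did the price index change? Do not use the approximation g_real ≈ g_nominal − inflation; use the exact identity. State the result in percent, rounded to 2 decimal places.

(1 + g_nom) = (1 + g_real)(1 + π), so π = 1.1060 / 0.9780 − 1 = 0.13088.

13.09%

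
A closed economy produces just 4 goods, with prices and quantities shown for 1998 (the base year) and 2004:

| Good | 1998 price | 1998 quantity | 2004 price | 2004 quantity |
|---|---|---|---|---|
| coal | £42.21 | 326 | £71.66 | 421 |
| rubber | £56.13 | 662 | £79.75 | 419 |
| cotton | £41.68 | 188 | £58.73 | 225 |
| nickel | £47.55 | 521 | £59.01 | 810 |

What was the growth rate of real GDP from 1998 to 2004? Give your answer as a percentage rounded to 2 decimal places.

6.77%

Real GDP 1998 = Nominal GDP 1998 = 42.21·326 + 56.13·662 + 41.68·188 + 47.55·521 = 83527.91.
Real GDP 2004 (at 1998 prices) = 42.21·421 + 56.13·419 + 41.68·225 + 47.55·810 = 89182.38.
Real growth = 89182.38/83527.91 − 1 = 0.0677.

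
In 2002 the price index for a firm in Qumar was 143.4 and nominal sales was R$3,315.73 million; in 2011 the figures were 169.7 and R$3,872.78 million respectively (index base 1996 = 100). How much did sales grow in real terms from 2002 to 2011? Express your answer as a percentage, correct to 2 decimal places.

Deflate each year: 2002 → 3315.73/1.434 = 2312.22; 2011 → 3872.78/1.697 = 2282.13.
So real sales changed by 2282.13/2312.22 − 1 = -0.0130, i.e. -1.30%.

-1.30%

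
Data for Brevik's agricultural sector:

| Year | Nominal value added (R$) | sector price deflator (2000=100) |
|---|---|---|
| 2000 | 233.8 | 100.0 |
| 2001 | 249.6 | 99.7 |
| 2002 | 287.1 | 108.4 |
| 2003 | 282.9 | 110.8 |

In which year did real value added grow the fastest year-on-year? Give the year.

2001

2001: real = 249.6/0.997 = 250.35; growth vs 2000 (233.80) = 7.08%.
2002: real = 287.1/1.084 = 264.85; growth vs 2001 (250.35) = 5.79%.
2003: real = 282.9/1.108 = 255.32; growth vs 2002 (264.85) = -3.60%.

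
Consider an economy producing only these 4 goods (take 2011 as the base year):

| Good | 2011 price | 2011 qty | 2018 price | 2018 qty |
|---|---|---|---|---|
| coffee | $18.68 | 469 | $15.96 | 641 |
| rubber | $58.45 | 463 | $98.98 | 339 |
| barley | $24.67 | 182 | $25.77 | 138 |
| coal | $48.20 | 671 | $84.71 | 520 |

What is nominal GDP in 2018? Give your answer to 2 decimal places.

$91390.04

Nominal GDP 2018 = Σ (p_2018 × q_2018) = 15.96·641 + 98.98·339 + 25.77·138 + 84.71·520 = 91390.04.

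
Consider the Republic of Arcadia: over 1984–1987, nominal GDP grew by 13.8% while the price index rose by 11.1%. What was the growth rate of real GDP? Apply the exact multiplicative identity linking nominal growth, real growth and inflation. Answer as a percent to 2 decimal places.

(1 + g_nom) = (1 + g_real)(1 + π), so g_real = 1.1380 / 1.1110 − 1 = 0.02430.

2.43%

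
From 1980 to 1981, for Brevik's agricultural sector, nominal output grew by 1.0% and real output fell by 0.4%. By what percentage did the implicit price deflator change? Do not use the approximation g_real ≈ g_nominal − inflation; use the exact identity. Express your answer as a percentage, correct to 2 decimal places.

(1 + g_nom) = (1 + g_real)(1 + π), so π = 1.0100 / 0.9960 − 1 = 0.01406.

1.41%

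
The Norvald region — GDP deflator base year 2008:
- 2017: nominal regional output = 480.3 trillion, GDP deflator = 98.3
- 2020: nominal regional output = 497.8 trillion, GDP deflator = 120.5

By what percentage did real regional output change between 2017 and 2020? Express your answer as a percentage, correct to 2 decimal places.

Real regional output 2017 = 480.3 / 0.983 = 488.61.
Real regional output 2020 = 497.8 / 1.205 = 413.11.
Real growth = 413.11 / 488.61 − 1 = -0.1545.

-15.45%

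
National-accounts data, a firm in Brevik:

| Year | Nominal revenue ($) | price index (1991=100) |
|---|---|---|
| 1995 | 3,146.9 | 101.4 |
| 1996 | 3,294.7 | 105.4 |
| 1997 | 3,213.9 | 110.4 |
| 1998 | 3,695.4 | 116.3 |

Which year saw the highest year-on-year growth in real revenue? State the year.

1998

1996: real = 3294.7/1.054 = 3125.90; growth vs 1995 (3103.45) = 0.72%.
1997: real = 3213.9/1.104 = 2911.14; growth vs 1996 (3125.90) = -6.87%.
1998: real = 3695.4/1.163 = 3177.47; growth vs 1997 (2911.14) = 9.15%.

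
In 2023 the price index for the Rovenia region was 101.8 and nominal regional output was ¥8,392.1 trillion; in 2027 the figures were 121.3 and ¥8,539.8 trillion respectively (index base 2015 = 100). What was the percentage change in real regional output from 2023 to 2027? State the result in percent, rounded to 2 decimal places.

-14.60%

Deflate each year: 2023 → 8392.1/1.018 = 8243.71; 2027 → 8539.8/1.213 = 7040.23.
So real regional output changed by 7040.23/8243.71 − 1 = -0.1460, i.e. -14.60%.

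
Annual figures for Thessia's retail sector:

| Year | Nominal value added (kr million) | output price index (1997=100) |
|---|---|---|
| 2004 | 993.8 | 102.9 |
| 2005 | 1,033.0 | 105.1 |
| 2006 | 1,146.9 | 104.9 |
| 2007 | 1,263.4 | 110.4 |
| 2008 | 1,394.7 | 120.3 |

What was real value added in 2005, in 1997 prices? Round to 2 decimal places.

kr 982.87 million

Real value added 2005 = 1033.0 / 1.051 = 982.87.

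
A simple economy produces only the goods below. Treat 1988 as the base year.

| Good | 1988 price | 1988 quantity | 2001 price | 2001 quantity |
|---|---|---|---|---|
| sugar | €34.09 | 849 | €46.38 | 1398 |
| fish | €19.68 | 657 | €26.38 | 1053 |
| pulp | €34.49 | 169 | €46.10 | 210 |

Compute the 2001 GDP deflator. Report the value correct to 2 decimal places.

135.27

Nominal GDP 2001 = 46.38·1398 + 26.38·1053 + 46.10·210 = 102298.38.
Real GDP 2001 (at 1988 prices) = 34.09·1398 + 19.68·1053 + 34.49·210 = 75623.76.
Deflator = Nominal/Real × 100 = 102298.38/75623.76 × 100 = 135.273.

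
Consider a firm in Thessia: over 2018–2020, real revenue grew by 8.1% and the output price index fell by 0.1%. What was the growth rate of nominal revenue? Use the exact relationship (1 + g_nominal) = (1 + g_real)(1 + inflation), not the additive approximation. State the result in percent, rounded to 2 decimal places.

7.99%

(1 + g_nom) = (1 + g_real)(1 + π) = 1.0810 × 0.9990 = 1.07992.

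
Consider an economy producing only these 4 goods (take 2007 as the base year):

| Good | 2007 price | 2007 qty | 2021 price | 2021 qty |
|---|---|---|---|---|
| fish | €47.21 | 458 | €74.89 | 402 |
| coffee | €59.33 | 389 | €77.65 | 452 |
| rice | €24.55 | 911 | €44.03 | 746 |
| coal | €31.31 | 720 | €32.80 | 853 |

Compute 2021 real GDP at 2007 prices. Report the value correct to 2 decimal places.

€90817.31

Real GDP 2021 = Σ (p_2007 × q_2021) = 47.21·402 + 59.33·452 + 24.55·746 + 31.31·853 = 90817.31.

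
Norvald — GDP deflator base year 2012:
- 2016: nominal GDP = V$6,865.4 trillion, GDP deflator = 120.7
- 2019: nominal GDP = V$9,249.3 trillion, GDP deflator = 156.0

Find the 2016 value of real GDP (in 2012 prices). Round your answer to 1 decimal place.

V$5,688.0 trillion

Real GDP = Nominal / (GDP deflator/100) = 6865.4 / 1.207 = 5687.99.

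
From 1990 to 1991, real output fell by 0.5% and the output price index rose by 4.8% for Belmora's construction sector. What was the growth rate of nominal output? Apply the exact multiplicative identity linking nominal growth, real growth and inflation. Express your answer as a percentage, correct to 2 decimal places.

4.28%

(1 + g_nom) = (1 + g_real)(1 + π) = 0.9950 × 1.0480 = 1.04276.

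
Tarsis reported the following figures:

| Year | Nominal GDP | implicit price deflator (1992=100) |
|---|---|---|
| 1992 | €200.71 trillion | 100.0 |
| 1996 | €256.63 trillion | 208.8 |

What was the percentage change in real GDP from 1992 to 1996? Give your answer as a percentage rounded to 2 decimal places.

Deflate each year: 1992 → 200.71/1.000 = 200.71; 1996 → 256.63/2.088 = 122.91.
So real GDP changed by 122.91/200.71 − 1 = -0.3876, i.e. -38.76%.

-38.76%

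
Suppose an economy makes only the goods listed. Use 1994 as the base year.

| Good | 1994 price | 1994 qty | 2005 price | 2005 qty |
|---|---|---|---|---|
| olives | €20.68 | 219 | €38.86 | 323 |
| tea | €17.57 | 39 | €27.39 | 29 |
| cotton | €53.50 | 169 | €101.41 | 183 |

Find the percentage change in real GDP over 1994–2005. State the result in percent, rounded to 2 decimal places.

19.11%

Real GDP 1994 = Nominal GDP 1994 = 20.68·219 + 17.57·39 + 53.50·169 = 14255.65.
Real GDP 2005 (at 1994 prices) = 20.68·323 + 17.57·29 + 53.50·183 = 16979.67.
Real growth = 16979.67/14255.65 − 1 = 0.1911.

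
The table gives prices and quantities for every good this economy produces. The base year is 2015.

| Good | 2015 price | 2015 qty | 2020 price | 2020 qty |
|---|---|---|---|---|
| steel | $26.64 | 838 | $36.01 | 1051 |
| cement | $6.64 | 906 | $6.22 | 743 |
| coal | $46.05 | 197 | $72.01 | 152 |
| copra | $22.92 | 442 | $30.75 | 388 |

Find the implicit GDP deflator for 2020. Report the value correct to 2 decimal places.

Nominal GDP 2020 = 36.01·1051 + 6.22·743 + 72.01·152 + 30.75·388 = 65344.49.
Real GDP 2020 (at 2015 prices) = 26.64·1051 + 6.64·743 + 46.05·152 + 22.92·388 = 48824.72.
Deflator = Nominal/Real × 100 = 65344.49/48824.72 × 100 = 133.835.

133.83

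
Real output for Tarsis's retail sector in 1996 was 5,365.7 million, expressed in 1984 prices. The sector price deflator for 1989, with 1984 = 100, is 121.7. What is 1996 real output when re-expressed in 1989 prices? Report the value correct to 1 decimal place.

Real output in 1989 prices = Real output in 1984 prices × (P_1989/P_1984) = 5365.7 × 1.217 = 6530.06.

6,530.1 million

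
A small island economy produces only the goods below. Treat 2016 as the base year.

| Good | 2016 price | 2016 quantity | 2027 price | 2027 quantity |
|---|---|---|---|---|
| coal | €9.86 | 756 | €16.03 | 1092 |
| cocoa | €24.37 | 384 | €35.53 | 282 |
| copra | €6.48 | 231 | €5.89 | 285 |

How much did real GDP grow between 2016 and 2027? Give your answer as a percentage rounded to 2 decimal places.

Real GDP 2016 = Nominal GDP 2016 = 9.86·756 + 24.37·384 + 6.48·231 = 18309.12.
Real GDP 2027 (at 2016 prices) = 9.86·1092 + 24.37·282 + 6.48·285 = 19486.26.
Real growth = 19486.26/18309.12 − 1 = 0.0643.

6.43%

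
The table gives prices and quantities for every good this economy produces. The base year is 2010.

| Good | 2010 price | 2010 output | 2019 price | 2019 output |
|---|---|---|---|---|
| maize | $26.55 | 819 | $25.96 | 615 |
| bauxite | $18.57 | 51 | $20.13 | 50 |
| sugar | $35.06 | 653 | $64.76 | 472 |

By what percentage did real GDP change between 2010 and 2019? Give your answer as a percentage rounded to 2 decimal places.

Real GDP 2010 = Nominal GDP 2010 = 26.55·819 + 18.57·51 + 35.06·653 = 45585.70.
Real GDP 2019 (at 2010 prices) = 26.55·615 + 18.57·50 + 35.06·472 = 33805.07.
Real growth = 33805.07/45585.70 − 1 = -0.2584.

-25.84%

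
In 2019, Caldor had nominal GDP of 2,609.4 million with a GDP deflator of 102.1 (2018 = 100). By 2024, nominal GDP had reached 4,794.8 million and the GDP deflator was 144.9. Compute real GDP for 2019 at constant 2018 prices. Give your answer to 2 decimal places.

Real GDP = Nominal / (GDP deflator/100) = 2609.4 / 1.021 = 2555.73.

2,555.73 million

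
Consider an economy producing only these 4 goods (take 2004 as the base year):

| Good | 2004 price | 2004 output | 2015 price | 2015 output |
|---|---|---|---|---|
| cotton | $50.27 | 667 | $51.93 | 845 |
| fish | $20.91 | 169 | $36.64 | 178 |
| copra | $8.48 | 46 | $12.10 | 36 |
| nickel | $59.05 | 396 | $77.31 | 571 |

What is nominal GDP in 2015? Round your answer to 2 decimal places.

$94982.38

Nominal GDP 2015 = Σ (p_2015 × q_2015) = 51.93·845 + 36.64·178 + 12.10·36 + 77.31·571 = 94982.38.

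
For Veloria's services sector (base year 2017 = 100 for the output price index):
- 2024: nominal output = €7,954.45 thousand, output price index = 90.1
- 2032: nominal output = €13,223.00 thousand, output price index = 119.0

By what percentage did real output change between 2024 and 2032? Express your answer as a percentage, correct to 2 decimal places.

Deflate each year: 2024 → 7954.45/0.901 = 8828.47; 2032 → 13223.00/1.190 = 11111.76.
So real output changed by 11111.76/8828.47 − 1 = 0.2586, i.e. 25.86%.

25.86%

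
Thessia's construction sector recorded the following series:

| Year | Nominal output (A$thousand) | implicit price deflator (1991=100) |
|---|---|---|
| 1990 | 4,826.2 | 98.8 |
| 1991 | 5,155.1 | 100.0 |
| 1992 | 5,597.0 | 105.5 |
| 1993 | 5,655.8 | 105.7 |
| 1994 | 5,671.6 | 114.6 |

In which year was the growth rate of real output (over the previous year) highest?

1991: real = 5155.1/1.000 = 5155.10; growth vs 1990 (4884.82) = 5.53%.
1992: real = 5597.0/1.055 = 5305.21; growth vs 1991 (5155.10) = 2.91%.
1993: real = 5655.8/1.057 = 5350.80; growth vs 1992 (5305.21) = 0.86%.
1994: real = 5671.6/1.146 = 4949.04; growth vs 1993 (5350.80) = -7.51%.

1991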